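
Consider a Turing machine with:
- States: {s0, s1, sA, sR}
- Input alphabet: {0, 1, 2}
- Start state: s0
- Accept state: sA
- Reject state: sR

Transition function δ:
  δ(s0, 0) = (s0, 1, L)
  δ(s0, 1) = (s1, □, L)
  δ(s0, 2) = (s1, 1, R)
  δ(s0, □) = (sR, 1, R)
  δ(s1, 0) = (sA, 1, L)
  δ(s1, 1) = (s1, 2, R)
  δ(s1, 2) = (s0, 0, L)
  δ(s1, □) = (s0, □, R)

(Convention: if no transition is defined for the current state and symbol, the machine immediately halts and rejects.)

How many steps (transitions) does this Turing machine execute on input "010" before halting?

Execution trace:
Initial: [s0]010
Step 1: δ(s0, 0) = (s0, 1, L) → [s0]□110
Step 2: δ(s0, □) = (sR, 1, R) → 1[sR]110

The machine reaches the reject state sR and halts.

The machine executed 2 steps before halting.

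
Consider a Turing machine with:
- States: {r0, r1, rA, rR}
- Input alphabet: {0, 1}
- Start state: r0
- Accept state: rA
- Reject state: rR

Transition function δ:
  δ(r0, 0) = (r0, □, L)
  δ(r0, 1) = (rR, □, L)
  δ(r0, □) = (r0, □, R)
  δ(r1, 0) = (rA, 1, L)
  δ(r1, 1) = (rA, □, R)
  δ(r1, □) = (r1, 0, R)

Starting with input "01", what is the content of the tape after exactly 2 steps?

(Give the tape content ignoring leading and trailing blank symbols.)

Execution trace:
Initial: [r0]01
Step 1: δ(r0, 0) = (r0, □, L) → [r0]□□1
Step 2: δ(r0, □) = (r0, □, R) → □[r0]□1

After 2 steps, the tape (ignoring leading/trailing blanks) is: 1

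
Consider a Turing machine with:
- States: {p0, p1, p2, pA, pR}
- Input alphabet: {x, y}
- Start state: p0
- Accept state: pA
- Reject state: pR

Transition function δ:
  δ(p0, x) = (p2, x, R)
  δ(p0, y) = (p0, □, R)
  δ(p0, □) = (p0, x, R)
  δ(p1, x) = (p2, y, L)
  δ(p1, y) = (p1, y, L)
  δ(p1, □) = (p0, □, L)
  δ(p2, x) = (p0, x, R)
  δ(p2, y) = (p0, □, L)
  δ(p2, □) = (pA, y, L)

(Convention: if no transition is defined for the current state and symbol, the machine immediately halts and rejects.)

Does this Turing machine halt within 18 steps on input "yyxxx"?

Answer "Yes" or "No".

Execution trace:
Initial: [p0]yyxxx
Step 1: δ(p0, y) = (p0, □, R) → □[p0]yxxx
Step 2: δ(p0, y) = (p0, □, R) → □□[p0]xxx
Step 3: δ(p0, x) = (p2, x, R) → □□x[p2]xx
Step 4: δ(p2, x) = (p0, x, R) → □□xx[p0]x
Step 5: δ(p0, x) = (p2, x, R) → □□xxx[p2]□
Step 6: δ(p2, □) = (pA, y, L) → □□xx[pA]xy

The machine reaches the accept state pA and halts.
The machine halted after 6 steps (within the 18-step bound).

Answer: Yes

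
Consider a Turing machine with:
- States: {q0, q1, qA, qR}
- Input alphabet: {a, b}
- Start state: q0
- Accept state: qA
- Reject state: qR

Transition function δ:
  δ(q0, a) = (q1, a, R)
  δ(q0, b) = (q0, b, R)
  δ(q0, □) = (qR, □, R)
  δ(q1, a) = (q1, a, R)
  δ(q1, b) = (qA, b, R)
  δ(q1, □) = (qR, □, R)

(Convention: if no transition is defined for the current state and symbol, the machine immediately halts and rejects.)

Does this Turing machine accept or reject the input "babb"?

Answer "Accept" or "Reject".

Execution trace:
Initial: [q0]babb
Step 1: δ(q0, b) = (q0, b, R) → b[q0]abb
Step 2: δ(q0, a) = (q1, a, R) → ba[q1]bb
Step 3: δ(q1, b) = (qA, b, R) → bab[qA]b

The machine reaches the accept state qA and halts.

Answer: Accept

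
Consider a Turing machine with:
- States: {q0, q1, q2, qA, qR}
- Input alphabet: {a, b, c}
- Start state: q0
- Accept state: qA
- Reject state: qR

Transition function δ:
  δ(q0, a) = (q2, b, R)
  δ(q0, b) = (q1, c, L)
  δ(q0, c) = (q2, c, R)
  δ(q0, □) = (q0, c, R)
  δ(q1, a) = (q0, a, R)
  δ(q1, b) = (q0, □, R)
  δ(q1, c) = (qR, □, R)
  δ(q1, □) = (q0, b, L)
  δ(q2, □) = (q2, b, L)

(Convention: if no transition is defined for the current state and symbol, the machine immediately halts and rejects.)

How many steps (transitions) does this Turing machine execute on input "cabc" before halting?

Execution trace:
Initial: [q0]cabc
Step 1: δ(q0, c) = (q2, c, R) → c[q2]abc

No transition is defined for δ(q2, a). By convention the machine halts and rejects.

The machine executed 1 step before halting.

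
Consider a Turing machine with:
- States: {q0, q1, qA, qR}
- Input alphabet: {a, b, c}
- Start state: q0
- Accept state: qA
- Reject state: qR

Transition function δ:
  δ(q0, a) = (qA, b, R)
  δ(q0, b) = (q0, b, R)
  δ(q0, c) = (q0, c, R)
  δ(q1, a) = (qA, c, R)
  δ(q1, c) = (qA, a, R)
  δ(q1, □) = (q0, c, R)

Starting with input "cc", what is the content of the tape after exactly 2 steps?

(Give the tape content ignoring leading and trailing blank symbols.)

Execution trace:
Initial: [q0]cc
Step 1: δ(q0, c) = (q0, c, R) → c[q0]c
Step 2: δ(q0, c) = (q0, c, R) → cc[q0]□

No transition is defined for δ(q0, □). By convention the machine halts and rejects.

After 2 steps, the tape (ignoring leading/trailing blanks) is: cc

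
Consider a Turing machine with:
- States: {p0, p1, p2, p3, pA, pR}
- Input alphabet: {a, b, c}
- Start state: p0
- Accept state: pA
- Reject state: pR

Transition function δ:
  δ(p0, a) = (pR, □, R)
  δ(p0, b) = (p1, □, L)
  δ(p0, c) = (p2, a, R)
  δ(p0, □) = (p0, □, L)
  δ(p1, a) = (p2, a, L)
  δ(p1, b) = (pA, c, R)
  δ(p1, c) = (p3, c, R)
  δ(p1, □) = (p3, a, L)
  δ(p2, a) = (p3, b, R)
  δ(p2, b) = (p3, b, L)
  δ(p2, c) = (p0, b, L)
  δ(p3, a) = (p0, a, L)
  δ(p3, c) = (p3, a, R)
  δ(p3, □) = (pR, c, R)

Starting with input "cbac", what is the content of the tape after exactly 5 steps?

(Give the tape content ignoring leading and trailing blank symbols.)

Execution trace:
Initial: [p0]cbac
Step 1: δ(p0, c) = (p2, a, R) → a[p2]bac
Step 2: δ(p2, b) = (p3, b, L) → [p3]abac
Step 3: δ(p3, a) = (p0, a, L) → [p0]□abac
Step 4: δ(p0, □) = (p0, □, L) → [p0]□□abac
Step 5: δ(p0, □) = (p0, □, L) → [p0]□□□abac

After 5 steps, the tape (ignoring leading/trailing blanks) is: abac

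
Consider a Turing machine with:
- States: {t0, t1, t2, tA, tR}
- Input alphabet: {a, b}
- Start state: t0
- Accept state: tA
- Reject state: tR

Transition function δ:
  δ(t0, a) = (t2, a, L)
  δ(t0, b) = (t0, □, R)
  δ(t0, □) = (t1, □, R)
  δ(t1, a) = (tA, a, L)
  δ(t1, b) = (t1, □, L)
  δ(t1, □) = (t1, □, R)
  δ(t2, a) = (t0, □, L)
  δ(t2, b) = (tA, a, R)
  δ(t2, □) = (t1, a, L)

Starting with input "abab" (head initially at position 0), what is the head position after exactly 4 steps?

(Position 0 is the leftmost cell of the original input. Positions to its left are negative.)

Execution trace (head position shown):
Step 0: [t0]abab  (head at position 0)
Step 1: move left → [t2]□abab  (head at position -1)
Step 2: move left → [t1]□aabab  (head at position -2)
Step 3: move right → □[t1]aabab  (head at position -1)
Step 4: move left → [tA]□aabab  (head at position -2)

After 4 steps, the head is at position -2.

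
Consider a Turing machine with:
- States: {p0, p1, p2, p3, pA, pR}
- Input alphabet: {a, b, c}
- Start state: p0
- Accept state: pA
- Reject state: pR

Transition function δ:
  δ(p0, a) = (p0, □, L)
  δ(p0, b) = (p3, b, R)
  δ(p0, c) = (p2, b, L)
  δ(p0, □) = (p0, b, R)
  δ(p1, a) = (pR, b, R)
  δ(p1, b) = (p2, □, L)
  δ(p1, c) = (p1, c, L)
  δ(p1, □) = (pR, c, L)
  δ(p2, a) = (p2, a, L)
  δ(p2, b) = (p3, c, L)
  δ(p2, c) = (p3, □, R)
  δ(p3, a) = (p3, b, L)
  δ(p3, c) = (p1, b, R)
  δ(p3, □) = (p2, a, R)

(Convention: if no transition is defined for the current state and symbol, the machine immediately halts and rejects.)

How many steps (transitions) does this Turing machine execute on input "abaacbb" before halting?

Execution trace:
Initial: [p0]abaacbb
Step 1: δ(p0, a) = (p0, □, L) → [p0]□□baacbb
Step 2: δ(p0, □) = (p0, b, R) → b[p0]□baacbb
Step 3: δ(p0, □) = (p0, b, R) → bb[p0]baacbb
Step 4: δ(p0, b) = (p3, b, R) → bbb[p3]aacbb
Step 5: δ(p3, a) = (p3, b, L) → bb[p3]bbacbb

No transition is defined for δ(p3, b). By convention the machine halts and rejects.

The machine executed 5 steps before halting.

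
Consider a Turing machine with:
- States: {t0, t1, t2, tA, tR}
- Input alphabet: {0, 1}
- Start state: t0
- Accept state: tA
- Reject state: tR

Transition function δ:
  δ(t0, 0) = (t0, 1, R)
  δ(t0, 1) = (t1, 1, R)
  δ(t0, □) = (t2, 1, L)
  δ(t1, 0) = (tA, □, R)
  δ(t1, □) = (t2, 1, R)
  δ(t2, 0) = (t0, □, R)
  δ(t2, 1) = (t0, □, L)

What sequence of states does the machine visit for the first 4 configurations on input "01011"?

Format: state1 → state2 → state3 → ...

Execution trace:
Initial: [t0]01011
Step 1: δ(t0, 0) = (t0, 1, R) → 1[t0]1011
Step 2: δ(t0, 1) = (t1, 1, R) → 11[t1]011
Step 3: δ(t1, 0) = (tA, □, R) → 11□[tA]11

The machine reaches the accept state tA and halts.

State sequence: t0 → t0 → t1 → tA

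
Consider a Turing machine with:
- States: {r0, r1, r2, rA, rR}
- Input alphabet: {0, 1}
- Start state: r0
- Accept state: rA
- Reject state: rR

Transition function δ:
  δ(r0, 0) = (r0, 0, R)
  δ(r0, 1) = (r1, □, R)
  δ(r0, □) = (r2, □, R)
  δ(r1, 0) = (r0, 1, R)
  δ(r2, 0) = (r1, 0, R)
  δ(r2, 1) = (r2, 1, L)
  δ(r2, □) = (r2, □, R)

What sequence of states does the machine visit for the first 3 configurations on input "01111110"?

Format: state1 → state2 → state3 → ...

Execution trace:
Initial: [r0]01111110
Step 1: δ(r0, 0) = (r0, 0, R) → 0[r0]1111110
Step 2: δ(r0, 1) = (r1, □, R) → 0□[r1]111110

No transition is defined for δ(r1, 1). By convention the machine halts and rejects.

State sequence: r0 → r0 → r1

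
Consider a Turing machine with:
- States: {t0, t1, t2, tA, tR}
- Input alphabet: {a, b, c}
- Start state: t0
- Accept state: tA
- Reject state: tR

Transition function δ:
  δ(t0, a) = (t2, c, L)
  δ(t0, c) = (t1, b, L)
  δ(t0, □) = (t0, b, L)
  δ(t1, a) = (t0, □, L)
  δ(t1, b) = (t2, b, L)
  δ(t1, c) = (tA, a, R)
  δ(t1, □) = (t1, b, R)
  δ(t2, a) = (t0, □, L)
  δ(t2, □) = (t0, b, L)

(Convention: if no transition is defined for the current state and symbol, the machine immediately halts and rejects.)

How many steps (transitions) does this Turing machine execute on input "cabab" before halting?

Execution trace:
Initial: [t0]cabab
Step 1: δ(t0, c) = (t1, b, L) → [t1]□babab
Step 2: δ(t1, □) = (t1, b, R) → b[t1]babab
Step 3: δ(t1, b) = (t2, b, L) → [t2]bbabab

No transition is defined for δ(t2, b). By convention the machine halts and rejects.

The machine executed 3 steps before halting.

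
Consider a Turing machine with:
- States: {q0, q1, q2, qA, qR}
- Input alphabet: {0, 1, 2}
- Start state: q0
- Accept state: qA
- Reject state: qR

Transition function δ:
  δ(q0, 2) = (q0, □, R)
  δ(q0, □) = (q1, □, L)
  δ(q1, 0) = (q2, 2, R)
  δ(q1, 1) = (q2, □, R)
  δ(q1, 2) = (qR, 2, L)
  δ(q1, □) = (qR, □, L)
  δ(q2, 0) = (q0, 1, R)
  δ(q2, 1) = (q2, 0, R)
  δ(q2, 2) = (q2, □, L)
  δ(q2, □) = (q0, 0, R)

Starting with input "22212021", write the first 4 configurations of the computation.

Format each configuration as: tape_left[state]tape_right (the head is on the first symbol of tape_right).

Transitions applied:
Step 1: δ(q0, 2) = (q0, □, R)
Step 2: δ(q0, 2) = (q0, □, R)
Step 3: δ(q0, 2) = (q0, □, R)

The first 4 configurations are:
[q0]22212021 ⊢ □[q0]2212021 ⊢ □□[q0]212021 ⊢ □□□[q0]12021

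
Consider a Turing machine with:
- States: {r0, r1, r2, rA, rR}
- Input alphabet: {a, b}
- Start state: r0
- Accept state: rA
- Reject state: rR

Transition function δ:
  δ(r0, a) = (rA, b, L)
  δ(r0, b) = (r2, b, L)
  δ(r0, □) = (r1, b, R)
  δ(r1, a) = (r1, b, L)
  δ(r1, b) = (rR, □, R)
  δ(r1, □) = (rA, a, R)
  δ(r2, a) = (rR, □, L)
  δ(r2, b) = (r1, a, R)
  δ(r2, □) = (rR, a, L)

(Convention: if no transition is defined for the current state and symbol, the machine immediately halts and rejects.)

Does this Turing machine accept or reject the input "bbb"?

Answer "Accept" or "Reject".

Execution trace:
Initial: [r0]bbb
Step 1: δ(r0, b) = (r2, b, L) → [r2]□bbb
Step 2: δ(r2, □) = (rR, a, L) → [rR]□abbb

The machine reaches the reject state rR and halts.

Answer: Reject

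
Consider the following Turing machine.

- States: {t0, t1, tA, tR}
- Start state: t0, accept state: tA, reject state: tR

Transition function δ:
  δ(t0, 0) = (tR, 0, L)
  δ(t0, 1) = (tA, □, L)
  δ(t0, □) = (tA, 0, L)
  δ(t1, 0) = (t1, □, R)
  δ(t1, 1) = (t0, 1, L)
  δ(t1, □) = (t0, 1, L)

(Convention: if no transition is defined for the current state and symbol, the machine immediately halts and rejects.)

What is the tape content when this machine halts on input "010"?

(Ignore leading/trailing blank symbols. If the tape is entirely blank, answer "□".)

Execution trace:
Initial: [t0]010
Step 1: δ(t0, 0) = (tR, 0, L) → [tR]□010

The machine reaches the reject state tR and halts.

Final tape (ignoring leading/trailing blanks): 010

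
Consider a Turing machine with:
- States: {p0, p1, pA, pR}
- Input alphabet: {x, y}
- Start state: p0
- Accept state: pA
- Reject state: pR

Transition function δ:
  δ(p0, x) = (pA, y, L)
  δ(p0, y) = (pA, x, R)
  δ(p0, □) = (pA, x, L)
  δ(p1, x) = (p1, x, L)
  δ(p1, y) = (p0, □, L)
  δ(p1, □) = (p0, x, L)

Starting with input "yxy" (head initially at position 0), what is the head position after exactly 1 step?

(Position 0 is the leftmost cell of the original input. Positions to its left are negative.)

Execution trace (head position shown):
Step 0: [p0]yxy  (head at position 0)
Step 1: move right → x[pA]xy  (head at position 1)

After 1 step, the head is at position 1.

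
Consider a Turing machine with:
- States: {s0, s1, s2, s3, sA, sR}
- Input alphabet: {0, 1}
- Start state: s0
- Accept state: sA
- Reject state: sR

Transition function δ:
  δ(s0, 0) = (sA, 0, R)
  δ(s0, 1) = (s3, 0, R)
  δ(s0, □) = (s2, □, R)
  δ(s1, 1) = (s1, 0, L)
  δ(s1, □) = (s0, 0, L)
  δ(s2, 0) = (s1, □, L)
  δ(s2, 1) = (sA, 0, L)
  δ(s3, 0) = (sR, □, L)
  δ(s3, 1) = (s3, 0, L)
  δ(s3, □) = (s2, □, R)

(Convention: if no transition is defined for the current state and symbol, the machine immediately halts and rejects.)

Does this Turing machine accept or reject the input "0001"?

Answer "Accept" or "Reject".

Execution trace:
Initial: [s0]0001
Step 1: δ(s0, 0) = (sA, 0, R) → 0[sA]001

The machine reaches the accept state sA and halts.

Answer: Accept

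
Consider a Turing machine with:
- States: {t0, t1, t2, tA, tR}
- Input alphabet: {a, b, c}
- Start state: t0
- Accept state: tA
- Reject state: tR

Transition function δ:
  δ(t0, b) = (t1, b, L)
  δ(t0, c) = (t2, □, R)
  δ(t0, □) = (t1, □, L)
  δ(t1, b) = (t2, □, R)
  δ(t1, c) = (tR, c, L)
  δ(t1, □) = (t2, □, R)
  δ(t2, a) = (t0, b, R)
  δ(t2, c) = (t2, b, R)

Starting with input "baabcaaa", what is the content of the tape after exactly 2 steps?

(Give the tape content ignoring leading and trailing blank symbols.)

Execution trace:
Initial: [t0]baabcaaa
Step 1: δ(t0, b) = (t1, b, L) → [t1]□baabcaaa
Step 2: δ(t1, □) = (t2, □, R) → □[t2]baabcaaa

No transition is defined for δ(t2, b). By convention the machine halts and rejects.

After 2 steps, the tape (ignoring leading/trailing blanks) is: baabcaaa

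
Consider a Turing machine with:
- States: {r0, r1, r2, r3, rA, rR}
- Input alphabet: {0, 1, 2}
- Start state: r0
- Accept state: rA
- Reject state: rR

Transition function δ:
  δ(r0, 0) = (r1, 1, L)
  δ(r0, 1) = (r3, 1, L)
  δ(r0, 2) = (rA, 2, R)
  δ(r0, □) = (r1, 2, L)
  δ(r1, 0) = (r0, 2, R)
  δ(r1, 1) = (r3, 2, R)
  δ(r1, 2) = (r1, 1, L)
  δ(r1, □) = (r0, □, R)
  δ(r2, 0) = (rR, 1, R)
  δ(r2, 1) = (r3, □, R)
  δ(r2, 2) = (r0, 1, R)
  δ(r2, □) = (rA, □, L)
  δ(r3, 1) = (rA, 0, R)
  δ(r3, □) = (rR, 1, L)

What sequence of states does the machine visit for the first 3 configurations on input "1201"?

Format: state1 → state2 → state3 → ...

Execution trace:
Initial: [r0]1201
Step 1: δ(r0, 1) = (r3, 1, L) → [r3]□1201
Step 2: δ(r3, □) = (rR, 1, L) → [rR]□11201

The machine reaches the reject state rR and halts.

State sequence: r0 → r3 → rR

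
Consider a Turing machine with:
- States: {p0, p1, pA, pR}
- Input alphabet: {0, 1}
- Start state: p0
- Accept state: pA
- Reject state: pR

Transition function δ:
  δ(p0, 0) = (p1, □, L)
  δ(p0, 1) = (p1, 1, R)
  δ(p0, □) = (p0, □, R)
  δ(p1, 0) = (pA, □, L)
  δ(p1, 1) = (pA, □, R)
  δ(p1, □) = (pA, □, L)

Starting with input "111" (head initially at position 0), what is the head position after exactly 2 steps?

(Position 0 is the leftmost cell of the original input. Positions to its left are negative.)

Execution trace (head position shown):
Step 0: [p0]111  (head at position 0)
Step 1: move right → 1[p1]11  (head at position 1)
Step 2: move right → 1□[pA]1  (head at position 2)

After 2 steps, the head is at position 2.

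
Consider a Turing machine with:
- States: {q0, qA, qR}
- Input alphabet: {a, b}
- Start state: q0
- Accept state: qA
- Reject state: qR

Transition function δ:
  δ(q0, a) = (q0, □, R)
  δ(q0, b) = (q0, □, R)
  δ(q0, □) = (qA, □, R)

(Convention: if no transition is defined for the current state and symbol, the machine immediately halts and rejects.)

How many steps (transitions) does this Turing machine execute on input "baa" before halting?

Execution trace:
Initial: [q0]baa
Step 1: δ(q0, b) = (q0, □, R) → □[q0]aa
Step 2: δ(q0, a) = (q0, □, R) → □□[q0]a
Step 3: δ(q0, a) = (q0, □, R) → □□□[q0]□
Step 4: δ(q0, □) = (qA, □, R) → □□□□[qA]□

The machine reaches the accept state qA and halts.

The machine executed 4 steps before halting.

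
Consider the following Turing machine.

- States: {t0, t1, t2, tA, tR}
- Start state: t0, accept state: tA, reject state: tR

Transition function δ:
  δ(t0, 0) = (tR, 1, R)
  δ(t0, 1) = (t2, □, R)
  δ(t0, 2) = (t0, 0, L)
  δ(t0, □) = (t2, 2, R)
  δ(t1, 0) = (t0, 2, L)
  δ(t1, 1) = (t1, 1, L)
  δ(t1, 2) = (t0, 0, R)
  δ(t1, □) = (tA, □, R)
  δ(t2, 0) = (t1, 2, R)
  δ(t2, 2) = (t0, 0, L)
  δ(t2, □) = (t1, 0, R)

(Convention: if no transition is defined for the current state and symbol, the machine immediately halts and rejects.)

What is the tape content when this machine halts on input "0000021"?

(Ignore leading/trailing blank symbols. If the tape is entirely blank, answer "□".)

Execution trace:
Initial: [t0]0000021
Step 1: δ(t0, 0) = (tR, 1, R) → 1[tR]000021

The machine reaches the reject state tR and halts.

Final tape (ignoring leading/trailing blanks): 1000021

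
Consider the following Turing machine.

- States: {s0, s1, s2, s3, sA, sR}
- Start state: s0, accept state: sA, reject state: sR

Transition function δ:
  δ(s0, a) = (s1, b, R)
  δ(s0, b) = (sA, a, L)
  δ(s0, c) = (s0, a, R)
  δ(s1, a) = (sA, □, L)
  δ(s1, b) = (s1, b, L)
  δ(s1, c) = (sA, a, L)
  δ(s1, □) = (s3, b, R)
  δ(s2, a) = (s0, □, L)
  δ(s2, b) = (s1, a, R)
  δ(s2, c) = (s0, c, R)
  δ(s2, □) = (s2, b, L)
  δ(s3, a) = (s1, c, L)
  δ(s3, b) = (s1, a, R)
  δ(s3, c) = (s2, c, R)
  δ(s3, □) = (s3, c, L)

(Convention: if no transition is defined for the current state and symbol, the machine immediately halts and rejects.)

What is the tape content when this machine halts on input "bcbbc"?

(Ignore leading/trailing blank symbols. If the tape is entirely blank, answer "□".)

Execution trace:
Initial: [s0]bcbbc
Step 1: δ(s0, b) = (sA, a, L) → [sA]□acbbc

The machine reaches the accept state sA and halts.

Final tape (ignoring leading/trailing blanks): acbbc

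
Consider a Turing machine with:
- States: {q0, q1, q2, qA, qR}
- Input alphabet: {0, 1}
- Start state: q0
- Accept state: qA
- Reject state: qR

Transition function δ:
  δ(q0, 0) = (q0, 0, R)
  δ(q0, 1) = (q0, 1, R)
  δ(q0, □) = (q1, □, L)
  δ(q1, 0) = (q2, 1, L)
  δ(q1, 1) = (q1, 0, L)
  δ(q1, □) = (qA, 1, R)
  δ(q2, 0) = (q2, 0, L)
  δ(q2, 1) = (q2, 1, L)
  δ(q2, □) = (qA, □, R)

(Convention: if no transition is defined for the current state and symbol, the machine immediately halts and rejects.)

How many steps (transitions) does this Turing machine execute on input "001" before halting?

Execution trace:
Initial: [q0]001
Step 1: δ(q0, 0) = (q0, 0, R) → 0[q0]01
Step 2: δ(q0, 0) = (q0, 0, R) → 00[q0]1
Step 3: δ(q0, 1) = (q0, 1, R) → 001[q0]□
Step 4: δ(q0, □) = (q1, □, L) → 00[q1]1□
Step 5: δ(q1, 1) = (q1, 0, L) → 0[q1]00□
Step 6: δ(q1, 0) = (q2, 1, L) → [q2]010□
Step 7: δ(q2, 0) = (q2, 0, L) → [q2]□010□
Step 8: δ(q2, □) = (qA, □, R) → □[qA]010□

The machine reaches the accept state qA and halts.

The machine executed 8 steps before halting.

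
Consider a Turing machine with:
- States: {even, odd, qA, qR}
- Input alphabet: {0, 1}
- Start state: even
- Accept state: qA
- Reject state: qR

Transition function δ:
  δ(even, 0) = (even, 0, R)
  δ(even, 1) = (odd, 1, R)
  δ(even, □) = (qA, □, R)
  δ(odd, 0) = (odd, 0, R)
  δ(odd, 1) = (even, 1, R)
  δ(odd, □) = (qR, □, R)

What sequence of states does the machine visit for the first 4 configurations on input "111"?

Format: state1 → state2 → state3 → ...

Execution trace:
Initial: [even]111
Step 1: δ(even, 1) = (odd, 1, R) → 1[odd]11
Step 2: δ(odd, 1) = (even, 1, R) → 11[even]1
Step 3: δ(even, 1) = (odd, 1, R) → 111[odd]□

State sequence: even → odd → even → odd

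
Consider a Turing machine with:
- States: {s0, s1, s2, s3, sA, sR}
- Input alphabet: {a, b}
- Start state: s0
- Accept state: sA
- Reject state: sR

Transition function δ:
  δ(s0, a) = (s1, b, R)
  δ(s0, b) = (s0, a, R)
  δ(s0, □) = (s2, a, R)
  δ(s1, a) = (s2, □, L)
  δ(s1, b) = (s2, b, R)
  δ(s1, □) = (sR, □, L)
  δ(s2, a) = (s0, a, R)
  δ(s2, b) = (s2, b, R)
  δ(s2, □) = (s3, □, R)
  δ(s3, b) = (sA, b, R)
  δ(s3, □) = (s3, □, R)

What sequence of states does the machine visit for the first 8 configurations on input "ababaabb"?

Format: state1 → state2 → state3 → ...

Execution trace:
Initial: [s0]ababaabb
Step 1: δ(s0, a) = (s1, b, R) → b[s1]babaabb
Step 2: δ(s1, b) = (s2, b, R) → bb[s2]abaabb
Step 3: δ(s2, a) = (s0, a, R) → bba[s0]baabb
Step 4: δ(s0, b) = (s0, a, R) → bbaa[s0]aabb
Step 5: δ(s0, a) = (s1, b, R) → bbaab[s1]abb
Step 6: δ(s1, a) = (s2, □, L) → bbaa[s2]b□bb
Step 7: δ(s2, b) = (s2, b, R) → bbaab[s2]□bb

State sequence: s0 → s1 → s2 → s0 → s0 → s1 → s2 → s2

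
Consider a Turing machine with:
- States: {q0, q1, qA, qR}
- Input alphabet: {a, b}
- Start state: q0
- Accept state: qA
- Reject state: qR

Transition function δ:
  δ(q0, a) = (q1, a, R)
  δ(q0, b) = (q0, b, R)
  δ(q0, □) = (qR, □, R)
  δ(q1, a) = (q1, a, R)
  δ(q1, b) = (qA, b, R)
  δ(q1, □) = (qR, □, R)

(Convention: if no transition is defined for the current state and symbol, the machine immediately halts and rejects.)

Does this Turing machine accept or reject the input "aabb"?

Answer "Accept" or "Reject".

Execution trace:
Initial: [q0]aabb
Step 1: δ(q0, a) = (q1, a, R) → a[q1]abb
Step 2: δ(q1, a) = (q1, a, R) → aa[q1]bb
Step 3: δ(q1, b) = (qA, b, R) → aab[qA]b

The machine reaches the accept state qA and halts.

Answer: Accept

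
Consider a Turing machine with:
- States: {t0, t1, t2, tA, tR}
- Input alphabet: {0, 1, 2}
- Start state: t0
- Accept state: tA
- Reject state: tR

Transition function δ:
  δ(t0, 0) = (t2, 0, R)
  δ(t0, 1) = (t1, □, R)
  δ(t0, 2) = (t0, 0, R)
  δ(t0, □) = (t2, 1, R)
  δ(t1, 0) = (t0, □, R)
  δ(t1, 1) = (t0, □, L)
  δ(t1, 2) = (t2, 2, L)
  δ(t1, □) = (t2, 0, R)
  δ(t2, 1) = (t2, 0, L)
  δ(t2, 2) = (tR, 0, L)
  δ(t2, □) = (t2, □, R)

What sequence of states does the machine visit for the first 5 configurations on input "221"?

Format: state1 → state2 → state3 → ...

Execution trace:
Initial: [t0]221
Step 1: δ(t0, 2) = (t0, 0, R) → 0[t0]21
Step 2: δ(t0, 2) = (t0, 0, R) → 00[t0]1
Step 3: δ(t0, 1) = (t1, □, R) → 00□[t1]□
Step 4: δ(t1, □) = (t2, 0, R) → 00□0[t2]□

State sequence: t0 → t0 → t0 → t1 → t2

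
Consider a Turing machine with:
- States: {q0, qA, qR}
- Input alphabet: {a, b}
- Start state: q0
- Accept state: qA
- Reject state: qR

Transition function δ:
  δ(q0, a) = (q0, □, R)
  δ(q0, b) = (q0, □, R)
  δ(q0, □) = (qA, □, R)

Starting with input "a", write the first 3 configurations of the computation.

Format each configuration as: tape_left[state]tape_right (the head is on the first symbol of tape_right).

Transitions applied:
Step 1: δ(q0, a) = (q0, □, R)
Step 2: δ(q0, □) = (qA, □, R)

The first 3 configurations are:
[q0]a ⊢ □[q0]□ ⊢ □□[qA]□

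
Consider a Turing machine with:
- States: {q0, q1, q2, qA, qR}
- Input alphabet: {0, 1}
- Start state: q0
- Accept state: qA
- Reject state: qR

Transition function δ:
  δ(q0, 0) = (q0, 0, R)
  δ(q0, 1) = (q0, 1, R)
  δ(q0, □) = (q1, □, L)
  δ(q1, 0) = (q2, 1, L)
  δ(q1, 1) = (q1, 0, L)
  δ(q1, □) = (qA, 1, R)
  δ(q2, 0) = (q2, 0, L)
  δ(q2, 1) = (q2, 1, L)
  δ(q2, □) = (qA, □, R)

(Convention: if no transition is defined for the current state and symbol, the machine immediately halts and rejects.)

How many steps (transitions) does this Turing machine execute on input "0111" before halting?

Execution trace:
Initial: [q0]0111
Step 1: δ(q0, 0) = (q0, 0, R) → 0[q0]111
Step 2: δ(q0, 1) = (q0, 1, R) → 01[q0]11
Step 3: δ(q0, 1) = (q0, 1, R) → 011[q0]1
Step 4: δ(q0, 1) = (q0, 1, R) → 0111[q0]□
Step 5: δ(q0, □) = (q1, □, L) → 011[q1]1□
Step 6: δ(q1, 1) = (q1, 0, L) → 01[q1]10□
Step 7: δ(q1, 1) = (q1, 0, L) → 0[q1]100□
Step 8: δ(q1, 1) = (q1, 0, L) → [q1]0000□
Step 9: δ(q1, 0) = (q2, 1, L) → [q2]□1000□
Step 10: δ(q2, □) = (qA, □, R) → □[qA]1000□

The machine reaches the accept state qA and halts.

The machine executed 10 steps before halting.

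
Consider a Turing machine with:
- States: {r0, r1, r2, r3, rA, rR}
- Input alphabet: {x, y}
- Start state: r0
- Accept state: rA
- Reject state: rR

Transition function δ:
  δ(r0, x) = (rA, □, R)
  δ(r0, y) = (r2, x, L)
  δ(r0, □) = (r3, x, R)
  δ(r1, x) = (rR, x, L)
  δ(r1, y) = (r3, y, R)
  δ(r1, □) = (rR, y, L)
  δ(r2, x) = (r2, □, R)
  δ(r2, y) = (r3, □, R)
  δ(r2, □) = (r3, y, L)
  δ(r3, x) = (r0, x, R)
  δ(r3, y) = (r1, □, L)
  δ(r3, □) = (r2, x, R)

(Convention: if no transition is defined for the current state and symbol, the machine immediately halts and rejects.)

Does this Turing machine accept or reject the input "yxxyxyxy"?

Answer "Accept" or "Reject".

Execution trace:
Initial: [r0]yxxyxyxy
Step 1: δ(r0, y) = (r2, x, L) → [r2]□xxxyxyxy
Step 2: δ(r2, □) = (r3, y, L) → [r3]□yxxxyxyxy
Step 3: δ(r3, □) = (r2, x, R) → x[r2]yxxxyxyxy
Step 4: δ(r2, y) = (r3, □, R) → x□[r3]xxxyxyxy
Step 5: δ(r3, x) = (r0, x, R) → x□x[r0]xxyxyxy
Step 6: δ(r0, x) = (rA, □, R) → x□x□[rA]xyxyxy

The machine reaches the accept state rA and halts.

Answer: Accept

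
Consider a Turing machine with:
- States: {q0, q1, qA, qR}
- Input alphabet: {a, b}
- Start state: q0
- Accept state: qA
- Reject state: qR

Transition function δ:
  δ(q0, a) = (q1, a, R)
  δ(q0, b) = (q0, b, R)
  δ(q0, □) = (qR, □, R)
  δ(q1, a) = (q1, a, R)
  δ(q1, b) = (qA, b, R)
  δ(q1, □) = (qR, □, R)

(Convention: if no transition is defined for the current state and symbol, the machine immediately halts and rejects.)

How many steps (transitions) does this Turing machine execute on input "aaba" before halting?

Execution trace:
Initial: [q0]aaba
Step 1: δ(q0, a) = (q1, a, R) → a[q1]aba
Step 2: δ(q1, a) = (q1, a, R) → aa[q1]ba
Step 3: δ(q1, b) = (qA, b, R) → aab[qA]a

The machine reaches the accept state qA and halts.

The machine executed 3 steps before halting.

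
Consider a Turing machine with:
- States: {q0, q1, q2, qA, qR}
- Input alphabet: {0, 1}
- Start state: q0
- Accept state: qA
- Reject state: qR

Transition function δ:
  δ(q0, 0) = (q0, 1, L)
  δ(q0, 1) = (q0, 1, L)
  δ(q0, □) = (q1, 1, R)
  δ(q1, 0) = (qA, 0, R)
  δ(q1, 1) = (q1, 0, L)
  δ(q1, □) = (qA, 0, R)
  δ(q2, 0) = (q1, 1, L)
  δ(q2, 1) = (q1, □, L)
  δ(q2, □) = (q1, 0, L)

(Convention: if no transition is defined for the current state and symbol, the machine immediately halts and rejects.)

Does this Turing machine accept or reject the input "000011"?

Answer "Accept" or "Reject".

Execution trace:
Initial: [q0]000011
Step 1: δ(q0, 0) = (q0, 1, L) → [q0]□100011
Step 2: δ(q0, □) = (q1, 1, R) → 1[q1]100011
Step 3: δ(q1, 1) = (q1, 0, L) → [q1]1000011
Step 4: δ(q1, 1) = (q1, 0, L) → [q1]□0000011
Step 5: δ(q1, □) = (qA, 0, R) → 0[qA]0000011

The machine reaches the accept state qA and halts.

Answer: Accept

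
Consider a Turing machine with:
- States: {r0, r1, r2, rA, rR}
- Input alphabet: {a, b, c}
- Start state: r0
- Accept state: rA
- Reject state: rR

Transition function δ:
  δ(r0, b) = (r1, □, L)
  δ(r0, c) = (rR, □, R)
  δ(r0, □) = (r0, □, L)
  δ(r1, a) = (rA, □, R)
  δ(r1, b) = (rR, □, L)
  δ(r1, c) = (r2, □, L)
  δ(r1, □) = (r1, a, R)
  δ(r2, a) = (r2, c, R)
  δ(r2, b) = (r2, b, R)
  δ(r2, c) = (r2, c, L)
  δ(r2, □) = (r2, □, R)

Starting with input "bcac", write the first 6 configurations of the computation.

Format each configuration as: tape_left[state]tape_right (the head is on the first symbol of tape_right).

Transitions applied:
Step 1: δ(r0, b) = (r1, □, L)
Step 2: δ(r1, □) = (r1, a, R)
Step 3: δ(r1, □) = (r1, a, R)
Step 4: δ(r1, c) = (r2, □, L)
Step 5: δ(r2, a) = (r2, c, R)

The first 6 configurations are:
[r0]bcac ⊢ [r1]□□cac ⊢ a[r1]□cac ⊢ aa[r1]cac ⊢ a[r2]a□ac ⊢ ac[r2]□ac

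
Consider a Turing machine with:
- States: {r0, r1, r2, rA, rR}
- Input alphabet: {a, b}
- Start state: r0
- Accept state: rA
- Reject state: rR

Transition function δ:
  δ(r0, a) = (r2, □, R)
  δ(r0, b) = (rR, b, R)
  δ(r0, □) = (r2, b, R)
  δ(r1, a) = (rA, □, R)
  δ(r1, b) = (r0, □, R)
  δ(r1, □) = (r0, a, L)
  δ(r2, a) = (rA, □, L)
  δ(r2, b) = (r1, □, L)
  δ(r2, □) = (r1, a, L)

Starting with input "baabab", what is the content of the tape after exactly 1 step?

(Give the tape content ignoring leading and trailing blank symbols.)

Execution trace:
Initial: [r0]baabab
Step 1: δ(r0, b) = (rR, b, R) → b[rR]aabab

The machine reaches the reject state rR and halts.

After 1 step, the tape (ignoring leading/trailing blanks) is: baabab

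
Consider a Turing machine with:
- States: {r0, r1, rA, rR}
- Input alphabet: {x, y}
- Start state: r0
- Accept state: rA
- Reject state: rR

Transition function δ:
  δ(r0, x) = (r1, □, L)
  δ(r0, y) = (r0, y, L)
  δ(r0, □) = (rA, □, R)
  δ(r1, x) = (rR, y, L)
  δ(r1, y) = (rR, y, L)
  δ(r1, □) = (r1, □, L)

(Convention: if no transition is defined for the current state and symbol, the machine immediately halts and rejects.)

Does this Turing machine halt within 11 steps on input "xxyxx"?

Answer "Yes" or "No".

Execution trace:
Initial: [r0]xxyxx
Step 1: δ(r0, x) = (r1, □, L) → [r1]□□xyxx
Step 2: δ(r1, □) = (r1, □, L) → [r1]□□□xyxx
Step 3: δ(r1, □) = (r1, □, L) → [r1]□□□□xyxx
Step 4: δ(r1, □) = (r1, □, L) → [r1]□□□□□xyxx
Step 5: δ(r1, □) = (r1, □, L) → [r1]□□□□□□xyxx
Step 6: δ(r1, □) = (r1, □, L) → [r1]□□□□□□□xyxx
Step 7: δ(r1, □) = (r1, □, L) → [r1]□□□□□□□□xyxx
Step 8: δ(r1, □) = (r1, □, L) → [r1]□□□□□□□□□xyxx
Step 9: δ(r1, □) = (r1, □, L) → [r1]□□□□□□□□□□xyxx
Step 10: δ(r1, □) = (r1, □, L) → [r1]□□□□□□□□□□□xyxx
Step 11: δ(r1, □) = (r1, □, L) → [r1]□□□□□□□□□□□□xyxx

The machine has not reached a halting state after 11 steps.
The machine did not halt within the 11-step bound.

Answer: No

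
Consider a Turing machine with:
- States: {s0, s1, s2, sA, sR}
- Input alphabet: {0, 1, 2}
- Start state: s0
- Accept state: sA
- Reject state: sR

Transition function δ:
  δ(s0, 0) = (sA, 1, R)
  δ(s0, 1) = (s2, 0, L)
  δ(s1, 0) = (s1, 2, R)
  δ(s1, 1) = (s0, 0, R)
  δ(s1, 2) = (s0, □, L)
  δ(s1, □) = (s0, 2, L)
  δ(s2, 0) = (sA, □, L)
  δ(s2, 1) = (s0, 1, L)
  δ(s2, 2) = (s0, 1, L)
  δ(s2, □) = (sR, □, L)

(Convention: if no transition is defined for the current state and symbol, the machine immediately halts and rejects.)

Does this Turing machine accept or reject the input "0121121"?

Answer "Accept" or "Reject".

Execution trace:
Initial: [s0]0121121
Step 1: δ(s0, 0) = (sA, 1, R) → 1[sA]121121

The machine reaches the accept state sA and halts.

Answer: Accept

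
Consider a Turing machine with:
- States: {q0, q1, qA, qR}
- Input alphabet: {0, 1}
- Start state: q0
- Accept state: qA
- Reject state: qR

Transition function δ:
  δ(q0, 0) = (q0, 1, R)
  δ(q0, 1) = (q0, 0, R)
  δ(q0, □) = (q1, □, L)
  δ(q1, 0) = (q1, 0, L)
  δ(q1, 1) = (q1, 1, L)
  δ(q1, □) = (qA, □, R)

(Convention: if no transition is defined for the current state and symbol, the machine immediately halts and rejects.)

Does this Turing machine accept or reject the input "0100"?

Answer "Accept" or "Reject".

Execution trace:
Initial: [q0]0100
Step 1: δ(q0, 0) = (q0, 1, R) → 1[q0]100
Step 2: δ(q0, 1) = (q0, 0, R) → 10[q0]00
Step 3: δ(q0, 0) = (q0, 1, R) → 101[q0]0
Step 4: δ(q0, 0) = (q0, 1, R) → 1011[q0]□
Step 5: δ(q0, □) = (q1, □, L) → 101[q1]1□
Step 6: δ(q1, 1) = (q1, 1, L) → 10[q1]11□
Step 7: δ(q1, 1) = (q1, 1, L) → 1[q1]011□
Step 8: δ(q1, 0) = (q1, 0, L) → [q1]1011□
Step 9: δ(q1, 1) = (q1, 1, L) → [q1]□1011□
Step 10: δ(q1, □) = (qA, □, R) → □[qA]1011□

The machine reaches the accept state qA and halts.

Answer: Accept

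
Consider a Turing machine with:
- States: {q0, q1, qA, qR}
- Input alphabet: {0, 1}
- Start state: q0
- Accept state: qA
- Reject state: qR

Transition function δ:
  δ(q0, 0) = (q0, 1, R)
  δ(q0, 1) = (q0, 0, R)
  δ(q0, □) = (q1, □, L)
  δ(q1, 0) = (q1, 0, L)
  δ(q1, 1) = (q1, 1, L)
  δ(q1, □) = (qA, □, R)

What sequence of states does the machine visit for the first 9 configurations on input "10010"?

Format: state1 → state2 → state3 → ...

Execution trace:
Initial: [q0]10010
Step 1: δ(q0, 1) = (q0, 0, R) → 0[q0]0010
Step 2: δ(q0, 0) = (q0, 1, R) → 01[q0]010
Step 3: δ(q0, 0) = (q0, 1, R) → 011[q0]10
Step 4: δ(q0, 1) = (q0, 0, R) → 0110[q0]0
Step 5: δ(q0, 0) = (q0, 1, R) → 01101[q0]□
Step 6: δ(q0, □) = (q1, □, L) → 0110[q1]1□
Step 7: δ(q1, 1) = (q1, 1, L) → 011[q1]01□
Step 8: δ(q1, 0) = (q1, 0, L) → 01[q1]101□

State sequence: q0 → q0 → q0 → q0 → q0 → q0 → q1 → q1 → q1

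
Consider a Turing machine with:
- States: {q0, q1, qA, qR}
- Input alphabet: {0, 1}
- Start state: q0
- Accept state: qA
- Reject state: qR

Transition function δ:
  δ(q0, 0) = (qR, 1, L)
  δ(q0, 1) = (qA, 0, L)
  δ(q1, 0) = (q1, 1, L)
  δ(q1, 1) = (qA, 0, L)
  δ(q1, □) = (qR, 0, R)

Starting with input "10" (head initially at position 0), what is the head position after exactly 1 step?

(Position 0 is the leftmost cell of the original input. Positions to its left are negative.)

Execution trace (head position shown):
Step 0: [q0]10  (head at position 0)
Step 1: move left → [qA]□00  (head at position -1)

After 1 step, the head is at position -1.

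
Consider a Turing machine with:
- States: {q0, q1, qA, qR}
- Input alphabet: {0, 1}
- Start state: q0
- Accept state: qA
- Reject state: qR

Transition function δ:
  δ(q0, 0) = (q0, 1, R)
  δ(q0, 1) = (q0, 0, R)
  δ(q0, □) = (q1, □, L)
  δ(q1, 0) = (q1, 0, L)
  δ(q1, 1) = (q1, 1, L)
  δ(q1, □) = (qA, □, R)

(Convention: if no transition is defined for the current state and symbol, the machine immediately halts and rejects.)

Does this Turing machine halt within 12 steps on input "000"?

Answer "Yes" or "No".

Execution trace:
Initial: [q0]000
Step 1: δ(q0, 0) = (q0, 1, R) → 1[q0]00
Step 2: δ(q0, 0) = (q0, 1, R) → 11[q0]0
Step 3: δ(q0, 0) = (q0, 1, R) → 111[q0]□
Step 4: δ(q0, □) = (q1, □, L) → 11[q1]1□
Step 5: δ(q1, 1) = (q1, 1, L) → 1[q1]11□
Step 6: δ(q1, 1) = (q1, 1, L) → [q1]111□
Step 7: δ(q1, 1) = (q1, 1, L) → [q1]□111□
Step 8: δ(q1, □) = (qA, □, R) → □[qA]111□

The machine reaches the accept state qA and halts.
The machine halted after 8 steps (within the 12-step bound).

Answer: Yes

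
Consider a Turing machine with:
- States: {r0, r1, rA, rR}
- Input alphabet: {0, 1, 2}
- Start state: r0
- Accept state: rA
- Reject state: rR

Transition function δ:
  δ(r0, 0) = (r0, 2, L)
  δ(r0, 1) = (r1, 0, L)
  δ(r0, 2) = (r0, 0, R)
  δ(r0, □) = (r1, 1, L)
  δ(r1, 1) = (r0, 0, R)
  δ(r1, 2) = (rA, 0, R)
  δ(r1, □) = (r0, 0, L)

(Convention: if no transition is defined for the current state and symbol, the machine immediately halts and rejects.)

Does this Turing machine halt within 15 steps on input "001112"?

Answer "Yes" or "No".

Execution trace:
Initial: [r0]001112
Step 1: δ(r0, 0) = (r0, 2, L) → [r0]□201112
Step 2: δ(r0, □) = (r1, 1, L) → [r1]□1201112
Step 3: δ(r1, □) = (r0, 0, L) → [r0]□01201112
Step 4: δ(r0, □) = (r1, 1, L) → [r1]□101201112
Step 5: δ(r1, □) = (r0, 0, L) → [r0]□0101201112
Step 6: δ(r0, □) = (r1, 1, L) → [r1]□10101201112
Step 7: δ(r1, □) = (r0, 0, L) → [r0]□010101201112
Step 8: δ(r0, □) = (r1, 1, L) → [r1]□1010101201112
Step 9: δ(r1, □) = (r0, 0, L) → [r0]□01010101201112
Step 10: δ(r0, □) = (r1, 1, L) → [r1]□101010101201112
Step 11: δ(r1, □) = (r0, 0, L) → [r0]□0101010101201112
Step 12: δ(r0, □) = (r1, 1, L) → [r1]□10101010101201112
Step 13: δ(r1, □) = (r0, 0, L) → [r0]□010101010101201112
Step 14: δ(r0, □) = (r1, 1, L) → [r1]□1010101010101201112
Step 15: δ(r1, □) = (r0, 0, L) → [r0]□01010101010101201112

The machine has not reached a halting state after 15 steps.
The machine did not halt within the 15-step bound.

Answer: No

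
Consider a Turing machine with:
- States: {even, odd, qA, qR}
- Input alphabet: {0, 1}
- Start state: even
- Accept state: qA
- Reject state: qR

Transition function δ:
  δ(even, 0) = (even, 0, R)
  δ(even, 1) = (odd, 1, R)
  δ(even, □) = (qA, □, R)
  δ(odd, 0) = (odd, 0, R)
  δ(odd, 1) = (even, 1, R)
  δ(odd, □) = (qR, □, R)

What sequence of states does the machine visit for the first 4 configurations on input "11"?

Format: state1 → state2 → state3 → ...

Execution trace:
Initial: [even]11
Step 1: δ(even, 1) = (odd, 1, R) → 1[odd]1
Step 2: δ(odd, 1) = (even, 1, R) → 11[even]□
Step 3: δ(even, □) = (qA, □, R) → 11□[qA]□

The machine reaches the accept state qA and halts.

State sequence: even → odd → even → qA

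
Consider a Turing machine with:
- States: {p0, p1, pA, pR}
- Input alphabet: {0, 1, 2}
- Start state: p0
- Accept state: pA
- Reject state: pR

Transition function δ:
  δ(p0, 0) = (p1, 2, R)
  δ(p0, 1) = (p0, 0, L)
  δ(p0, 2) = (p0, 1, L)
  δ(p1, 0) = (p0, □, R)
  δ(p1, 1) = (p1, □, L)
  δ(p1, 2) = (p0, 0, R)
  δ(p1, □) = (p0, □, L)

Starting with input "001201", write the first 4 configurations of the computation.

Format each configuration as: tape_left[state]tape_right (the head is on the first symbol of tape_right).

Transitions applied:
Step 1: δ(p0, 0) = (p1, 2, R)
Step 2: δ(p1, 0) = (p0, □, R)
Step 3: δ(p0, 1) = (p0, 0, L)

The first 4 configurations are:
[p0]001201 ⊢ 2[p1]01201 ⊢ 2□[p0]1201 ⊢ 2[p0]□0201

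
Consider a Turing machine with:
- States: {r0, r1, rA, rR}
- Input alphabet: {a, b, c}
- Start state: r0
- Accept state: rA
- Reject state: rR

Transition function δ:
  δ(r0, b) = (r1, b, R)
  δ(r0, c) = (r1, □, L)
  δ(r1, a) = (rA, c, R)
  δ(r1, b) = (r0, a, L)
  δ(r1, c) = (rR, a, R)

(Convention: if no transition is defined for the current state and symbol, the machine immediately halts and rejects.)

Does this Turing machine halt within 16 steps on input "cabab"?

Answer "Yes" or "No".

Execution trace:
Initial: [r0]cabab
Step 1: δ(r0, c) = (r1, □, L) → [r1]□□abab

No transition is defined for δ(r1, □). By convention the machine halts and rejects.
The machine halted after 1 step (within the 16-step bound).

Answer: Yes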